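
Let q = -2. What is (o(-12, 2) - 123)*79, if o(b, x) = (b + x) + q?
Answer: -10665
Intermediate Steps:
o(b, x) = -2 + b + x (o(b, x) = (b + x) - 2 = -2 + b + x)
(o(-12, 2) - 123)*79 = ((-2 - 12 + 2) - 123)*79 = (-12 - 123)*79 = -135*79 = -10665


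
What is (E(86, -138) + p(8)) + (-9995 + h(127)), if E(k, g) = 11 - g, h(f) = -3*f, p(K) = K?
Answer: -10219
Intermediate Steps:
(E(86, -138) + p(8)) + (-9995 + h(127)) = ((11 - 1*(-138)) + 8) + (-9995 - 3*127) = ((11 + 138) + 8) + (-9995 - 381) = (149 + 8) - 10376 = 157 - 10376 = -10219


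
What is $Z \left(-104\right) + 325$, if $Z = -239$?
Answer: $25181$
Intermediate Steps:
$Z \left(-104\right) + 325 = \left(-239\right) \left(-104\right) + 325 = 24856 + 325 = 25181$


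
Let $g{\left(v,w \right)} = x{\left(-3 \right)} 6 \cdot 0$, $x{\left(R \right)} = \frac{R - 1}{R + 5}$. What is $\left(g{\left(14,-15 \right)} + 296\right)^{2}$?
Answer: $87616$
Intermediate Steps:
$x{\left(R \right)} = \frac{-1 + R}{5 + R}$
$g{\left(v,w \right)} = 0$ ($g{\left(v,w \right)} = \frac{-1 - 3}{5 - 3} \cdot 6 \cdot 0 = \frac{1}{2} \left(-4\right) 6 \cdot 0 = \left(-2\right) 6 \cdot 0 = \left(-12\right) 0 = 0$)
$\left(g{\left(14,-15 \right)} + 296\right)^{2} = \left(0 + 296\right)^{2} = 296^{2} = 87616$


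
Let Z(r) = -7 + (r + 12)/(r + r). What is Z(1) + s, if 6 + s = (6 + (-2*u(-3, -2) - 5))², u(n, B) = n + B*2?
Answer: 437/2 ≈ 218.50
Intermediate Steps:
u(n, B) = n + 2*B
Z(r) = -7 + (12 + r)/(2*r) (Z(r) = -7 + (12 + r)/((2*r)) = -7 + (12 + r)*(1/(2*r)) = -7 + (12 + r)/(2*r))
s = 219 (s = -6 + (6 + (-2*(-3 + 2*(-2)) - 5))² = -6 + (6 + (-2*(-3 - 4) - 5))² = -6 + (6 + (-2*(-7) - 5))² = -6 + (6 + (14 - 5))² = -6 + (6 + 9)² = -6 + 15² = -6 + 225 = 219)
Z(1) + s = (-13/2 + 6/1) + 219 = (-13/2 + 6*1) + 219 = (-13/2 + 6) + 219 = -½ + 219 = 437/2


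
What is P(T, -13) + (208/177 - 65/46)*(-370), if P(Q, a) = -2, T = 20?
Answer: 350203/4071 ≈ 86.024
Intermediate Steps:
P(T, -13) + (208/177 - 65/46)*(-370) = -2 + (208/177 - 65/46)*(-370) = -2 - 1937/8142*(-370) = -2 + 358345/4071 = 350203/4071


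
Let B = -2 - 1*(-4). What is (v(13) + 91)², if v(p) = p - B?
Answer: 10404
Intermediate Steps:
B = 2 (B = -2 + 4 = 2)
v(p) = -2 + p (v(p) = p - 1*2 = p - 2 = -2 + p)
(v(13) + 91)² = ((-2 + 13) + 91)² = (11 + 91)² = 102² = 10404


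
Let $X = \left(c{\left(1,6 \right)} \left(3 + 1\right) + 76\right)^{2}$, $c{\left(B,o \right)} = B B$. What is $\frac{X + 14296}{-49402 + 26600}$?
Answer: $- \frac{796}{877} \approx -0.90764$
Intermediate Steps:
$c{\left(B,o \right)} = B^{2}$
$X = 6400$ ($X = \left(1^{2} \left(3 + 1\right) + 76\right)^{2} = \left(1 \cdot 4 + 76\right)^{2} = \left(4 + 76\right)^{2} = 80^{2} = 6400$)
$\frac{X + 14296}{-49402 + 26600} = \frac{6400 + 14296}{-49402 + 26600} = \frac{20696}{-22802} = 20696 \left(- \frac{1}{22802}\right) = - \frac{796}{877}$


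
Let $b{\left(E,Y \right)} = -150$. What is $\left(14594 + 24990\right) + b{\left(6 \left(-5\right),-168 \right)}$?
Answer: $39434$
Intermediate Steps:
$\left(14594 + 24990\right) + b{\left(6 \left(-5\right),-168 \right)} = \left(14594 + 24990\right) - 150 = 39584 - 150 = 39434$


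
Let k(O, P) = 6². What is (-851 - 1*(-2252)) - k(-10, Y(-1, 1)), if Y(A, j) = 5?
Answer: 1365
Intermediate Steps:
k(O, P) = 36
(-851 - 1*(-2252)) - k(-10, Y(-1, 1)) = (-851 - 1*(-2252)) - 1*36 = (-851 + 2252) - 36 = 1401 - 36 = 1365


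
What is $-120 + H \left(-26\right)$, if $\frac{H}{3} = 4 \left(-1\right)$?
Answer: $192$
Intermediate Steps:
$H = -12$ ($H = 3 \cdot 4 \left(-1\right) = 3 \left(-4\right) = -12$)
$-120 + H \left(-26\right) = -120 - -312 = -120 + 312 = 192$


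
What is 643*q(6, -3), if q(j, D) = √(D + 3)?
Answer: 0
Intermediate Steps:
q(j, D) = √(3 + D)
643*q(6, -3) = 643*√(3 - 3) = 643*√0 = 643*0 = 0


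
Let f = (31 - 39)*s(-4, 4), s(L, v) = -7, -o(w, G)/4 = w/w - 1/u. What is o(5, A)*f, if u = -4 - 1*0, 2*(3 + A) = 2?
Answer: -280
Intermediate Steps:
A = -2 (A = -3 + (1/2)*2 = -3 + 1 = -2)
u = -4 (u = -4 + 0 = -4)
o(w, G) = -5 (o(w, G) = -4*(w/w - 1/(-4)) = -4*(1 - 1*(-1/4)) = -4*(1 + 1/4) = -4*5/4 = -5)
f = 56 (f = (31 - 39)*(-7) = -8*(-7) = 56)
o(5, A)*f = -5*56 = -280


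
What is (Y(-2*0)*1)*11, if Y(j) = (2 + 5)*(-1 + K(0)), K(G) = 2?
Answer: 77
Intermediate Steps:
Y(j) = 7 (Y(j) = (2 + 5)*(-1 + 2) = 7*1 = 7)
(Y(-2*0)*1)*11 = (7*1)*11 = 7*11 = 77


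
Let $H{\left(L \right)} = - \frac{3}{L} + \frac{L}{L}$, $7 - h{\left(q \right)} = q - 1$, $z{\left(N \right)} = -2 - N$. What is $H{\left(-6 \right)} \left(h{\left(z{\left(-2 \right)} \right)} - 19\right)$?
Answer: $- \frac{33}{2} \approx -16.5$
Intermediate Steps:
$h{\left(q \right)} = 8 - q$ ($h{\left(q \right)} = 7 - \left(q - 1\right) = 7 - \left(-1 + q\right) = 8 - q$)
$H{\left(L \right)} = 1 - \frac{3}{L}$ ($H{\left(L \right)} = - \frac{3}{L} + 1 = 1 - \frac{3}{L}$)
$H{\left(-6 \right)} \left(h{\left(z{\left(-2 \right)} \right)} - 19\right) = \frac{-3 - 6}{-6} \left(\left(8 - \left(-2 - -2\right)\right) - 19\right) = \left(- \frac{1}{6}\right) \left(-9\right) \left(\left(8 - \left(-2 + 2\right)\right) - 19\right) = \frac{3 \left(\left(8 - 0\right) - 19\right)}{2} = \frac{3 \left(\left(8 + 0\right) - 19\right)}{2} = \frac{3 \left(8 - 19\right)}{2} = \frac{3}{2} \left(-11\right) = - \frac{33}{2}$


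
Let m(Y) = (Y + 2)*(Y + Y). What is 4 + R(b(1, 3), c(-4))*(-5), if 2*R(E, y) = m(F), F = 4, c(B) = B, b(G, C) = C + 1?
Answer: -116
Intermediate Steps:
b(G, C) = 1 + C
m(Y) = 2*Y*(2 + Y) (m(Y) = (2 + Y)*(2*Y) = 2*Y*(2 + Y))
R(E, y) = 24 (R(E, y) = (2*4*(2 + 4))/2 = (2*4*6)/2 = (1/2)*48 = 24)
4 + R(b(1, 3), c(-4))*(-5) = 4 + 24*(-5) = 4 - 120 = -116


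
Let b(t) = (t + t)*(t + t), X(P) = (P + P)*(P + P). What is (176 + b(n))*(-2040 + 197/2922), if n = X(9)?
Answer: -1251981857320/1461 ≈ -8.5693e+8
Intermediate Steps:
X(P) = 4*P² (X(P) = (2*P)*(2*P) = 4*P²)
n = 324 (n = 4*9² = 4*81 = 324)
b(t) = 4*t² (b(t) = (2*t)*(2*t) = 4*t²)
(176 + b(n))*(-2040 + 197/2922) = (176 + 4*324²)*(-2040 + 197/2922) = (176 + 4*104976)*(-2040 + 197*(1/2922)) = (176 + 419904)*(-2040 + 197/2922) = 420080*(-5960683/2922) = -1251981857320/1461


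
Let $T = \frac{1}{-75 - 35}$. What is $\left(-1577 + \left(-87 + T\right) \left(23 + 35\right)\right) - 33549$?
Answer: $- \frac{2209489}{55} \approx -40173.0$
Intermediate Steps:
$T = - \frac{1}{110}$ ($T = \frac{1}{-110} = - \frac{1}{110} \approx -0.0090909$)
$\left(-1577 + \left(-87 + T\right) \left(23 + 35\right)\right) - 33549 = \left(-1577 + \left(-87 - \frac{1}{110}\right) \left(23 + 35\right)\right) - 33549 = \left(-1577 - \frac{277559}{55}\right) - 33549 = - \frac{364294}{55} - 33549 = - \frac{2209489}{55}$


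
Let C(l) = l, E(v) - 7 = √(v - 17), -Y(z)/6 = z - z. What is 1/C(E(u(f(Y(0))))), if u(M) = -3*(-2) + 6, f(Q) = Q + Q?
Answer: 7/54 - I*√5/54 ≈ 0.12963 - 0.041409*I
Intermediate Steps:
Y(z) = 0 (Y(z) = -6*(z - z) = -6*0 = 0)
f(Q) = 2*Q
u(M) = 12 (u(M) = 6 + 6 = 12)
E(v) = 7 + √(-17 + v) (E(v) = 7 + √(v - 17) = 7 + √(-17 + v))
1/C(E(u(f(Y(0))))) = 1/(7 + √(-17 + 12)) = 1/(7 + √(-5)) = 1/(7 + I*√5)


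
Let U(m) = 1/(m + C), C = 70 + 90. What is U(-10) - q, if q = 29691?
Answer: -4453649/150 ≈ -29691.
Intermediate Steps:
C = 160
U(m) = 1/(160 + m) (U(m) = 1/(m + 160) = 1/(160 + m))
U(-10) - q = 1/(160 - 10) - 1*29691 = 1/150 - 29691 = -4453649/150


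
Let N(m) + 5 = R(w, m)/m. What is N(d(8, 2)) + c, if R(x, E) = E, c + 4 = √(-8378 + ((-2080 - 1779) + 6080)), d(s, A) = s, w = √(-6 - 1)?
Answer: -8 + I*√6157 ≈ -8.0 + 78.467*I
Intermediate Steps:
w = I*√7 (w = √(-7) = I*√7 ≈ 2.6458*I)
c = -4 + I*√6157 (c = -4 + √(-8378 + ((-2080 - 1779) + 6080)) = -4 + √(-8378 + (-3859 + 6080)) = -4 + √(-8378 + 2221) = -4 + √(-6157) = -4 + I*√6157 ≈ -4.0 + 78.467*I)
N(m) = -4 (N(m) = -5 + m/m = -5 + 1 = -4)
N(d(8, 2)) + c = -4 + (-4 + I*√6157) = -8 + I*√6157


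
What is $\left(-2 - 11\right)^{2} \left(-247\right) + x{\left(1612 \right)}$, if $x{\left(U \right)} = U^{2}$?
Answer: $2556801$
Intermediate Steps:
$\left(-2 - 11\right)^{2} \left(-247\right) + x{\left(1612 \right)} = \left(-2 - 11\right)^{2} \left(-247\right) + 1612^{2} = \left(-13\right)^{2} \left(-247\right) + 2598544 = 169 \left(-247\right) + 2598544 = -41743 + 2598544 = 2556801$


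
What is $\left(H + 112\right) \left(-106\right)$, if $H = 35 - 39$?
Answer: $-11448$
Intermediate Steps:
$H = -4$
$\left(H + 112\right) \left(-106\right) = \left(-4 + 112\right) \left(-106\right) = 108 \left(-106\right) = -11448$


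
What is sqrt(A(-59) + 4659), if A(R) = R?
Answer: 10*sqrt(46) ≈ 67.823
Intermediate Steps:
sqrt(A(-59) + 4659) = sqrt(-59 + 4659) = sqrt(4600) = 10*sqrt(46)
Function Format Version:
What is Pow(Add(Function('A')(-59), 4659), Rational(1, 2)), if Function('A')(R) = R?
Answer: Mul(10, Pow(46, Rational(1, 2))) ≈ 67.823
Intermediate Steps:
Pow(Add(Function('A')(-59), 4659), Rational(1, 2)) = Pow(Add(-59, 4659), Rational(1, 2)) = Pow(4600, Rational(1, 2)) = Mul(10, Pow(46, Rational(1, 2)))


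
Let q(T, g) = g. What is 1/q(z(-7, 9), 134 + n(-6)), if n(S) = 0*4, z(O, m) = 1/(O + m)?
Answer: 1/134 ≈ 0.0074627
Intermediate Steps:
n(S) = 0
1/q(z(-7, 9), 134 + n(-6)) = 1/(134 + 0) = 1/134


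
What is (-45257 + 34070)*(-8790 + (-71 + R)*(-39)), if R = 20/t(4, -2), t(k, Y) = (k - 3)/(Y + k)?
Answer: 84808647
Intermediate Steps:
t(k, Y) = (-3 + k)/(Y + k)
R = 40 (R = 20/(((-3 + 4)/(-2 + 4))) = 20/((1/2)) = 20/(((½)*1)) = 20/(½) = 20*2 = 40)
(-45257 + 34070)*(-8790 + (-71 + R)*(-39)) = (-45257 + 34070)*(-8790 + (-71 + 40)*(-39)) = -11187*(-8790 - 31*(-39)) = -11187*(-8790 + 1209) = -11187*(-7581) = 84808647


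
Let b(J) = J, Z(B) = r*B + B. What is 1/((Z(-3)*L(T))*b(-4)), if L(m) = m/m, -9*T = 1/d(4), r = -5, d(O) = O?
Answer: -1/48 ≈ -0.020833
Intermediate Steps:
T = -1/36 (T = -⅑/4 = -⅑*¼ = -1/36 ≈ -0.027778)
L(m) = 1
Z(B) = -4*B (Z(B) = -5*B + B = -4*B)
1/((Z(-3)*L(T))*b(-4)) = 1/((-4*(-3)*1)*(-4)) = 1/((12*1)*(-4)) = 1/(12*(-4)) = 1/(-48) = -1/48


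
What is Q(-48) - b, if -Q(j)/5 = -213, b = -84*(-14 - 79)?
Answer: -6747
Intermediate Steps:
b = 7812 (b = -84*(-93) = 7812)
Q(j) = 1065 (Q(j) = -5*(-213) = 1065)
Q(-48) - b = 1065 - 1*7812 = 1065 - 7812 = -6747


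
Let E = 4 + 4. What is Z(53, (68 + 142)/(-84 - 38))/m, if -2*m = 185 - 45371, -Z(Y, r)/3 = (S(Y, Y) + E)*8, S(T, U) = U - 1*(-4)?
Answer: -520/7531 ≈ -0.069048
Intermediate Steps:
S(T, U) = 4 + U (S(T, U) = U + 4 = 4 + U)
E = 8
Z(Y, r) = -288 - 24*Y (Z(Y, r) = -3*((4 + Y) + 8)*8 = -3*(12 + Y)*8 = -3*(96 + 8*Y) = -288 - 24*Y)
m = 22593 (m = -(185 - 45371)/2 = -½*(-45186) = 22593)
Z(53, (68 + 142)/(-84 - 38))/m = (-288 - 24*53)/22593 = (-288 - 1272)*(1/22593) = -1560*1/22593 = -520/7531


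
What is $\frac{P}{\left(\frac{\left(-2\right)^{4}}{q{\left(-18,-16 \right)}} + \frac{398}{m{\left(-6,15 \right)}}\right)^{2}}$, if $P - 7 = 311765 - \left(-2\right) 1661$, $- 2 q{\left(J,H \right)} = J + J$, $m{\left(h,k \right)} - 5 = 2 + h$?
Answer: $\frac{12761307}{6444050} \approx 1.9803$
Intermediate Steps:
$m{\left(h,k \right)} = 7 + h$ ($m{\left(h,k \right)} = 5 + \left(2 + h\right) = 7 + h$)
$q{\left(J,H \right)} = - J$ ($q{\left(J,H \right)} = - \frac{J + J}{2} = - \frac{2 J}{2} = - J$)
$P = 315094$ ($P = 7 + \left(311765 - \left(-2\right) 1661\right) = 7 + \left(311765 - -3322\right) = 7 + \left(311765 + 3322\right) = 7 + 315087 = 315094$)
$\frac{P}{\left(\frac{\left(-2\right)^{4}}{q{\left(-18,-16 \right)}} + \frac{398}{m{\left(-6,15 \right)}}\right)^{2}} = \frac{315094}{\left(\frac{\left(-2\right)^{4}}{\left(-1\right) \left(-18\right)} + \frac{398}{7 - 6}\right)^{2}} = \frac{315094}{\left(\frac{16}{18} + \frac{398}{1}\right)^{2}} = \frac{315094}{\left(16 \cdot \frac{1}{18} + 398 \cdot 1\right)^{2}} = \frac{315094}{\left(\frac{8}{9} + 398\right)^{2}} = \frac{315094}{\left(\frac{3590}{9}\right)^{2}} = \frac{315094}{\frac{12888100}{81}} = 315094 \cdot \frac{81}{12888100} = \frac{12761307}{6444050}$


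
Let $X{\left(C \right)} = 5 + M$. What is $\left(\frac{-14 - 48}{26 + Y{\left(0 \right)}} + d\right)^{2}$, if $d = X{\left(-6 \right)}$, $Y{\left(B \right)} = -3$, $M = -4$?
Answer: $\frac{1521}{529} \approx 2.8752$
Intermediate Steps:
$X{\left(C \right)} = 1$ ($X{\left(C \right)} = 5 - 4 = 1$)
$d = 1$
$\left(\frac{-14 - 48}{26 + Y{\left(0 \right)}} + d\right)^{2} = \left(\frac{-14 - 48}{26 - 3} + 1\right)^{2} = \left(- \frac{62}{23} + 1\right)^{2} = \left(- \frac{39}{23}\right)^{2} = \frac{1521}{529}$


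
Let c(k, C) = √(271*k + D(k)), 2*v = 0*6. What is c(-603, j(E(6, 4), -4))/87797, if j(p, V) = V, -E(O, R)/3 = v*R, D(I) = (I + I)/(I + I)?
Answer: 2*I*√40853/87797 ≈ 0.0046043*I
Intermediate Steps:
D(I) = 1 (D(I) = (2*I)/((2*I)) = (2*I)*(1/(2*I)) = 1)
v = 0 (v = (0*6)/2 = (½)*0 = 0)
E(O, R) = 0 (E(O, R) = -0*R = -3*0 = 0)
c(k, C) = √(1 + 271*k) (c(k, C) = √(271*k + 1) = √(1 + 271*k))
c(-603, j(E(6, 4), -4))/87797 = √(1 + 271*(-603))/87797 = √(1 - 163413)*(1/87797) = √(-163412)*(1/87797) = (2*I*√40853)*(1/87797) = 2*I*√40853/87797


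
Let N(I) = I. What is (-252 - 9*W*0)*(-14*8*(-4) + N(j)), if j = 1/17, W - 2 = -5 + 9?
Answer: -1919484/17 ≈ -1.1291e+5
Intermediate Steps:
W = 6 (W = 2 + (-5 + 9) = 2 + 4 = 6)
j = 1/17 ≈ 0.058824
(-252 - 9*W*0)*(-14*8*(-4) + N(j)) = (-252 - 9*6*0)*(-14*8*(-4) + 1/17) = (-252 - 54*0)*(-112*(-4) + 1/17) = (-252 + 0)*(448 + 1/17) = -252*7617/17 = -1919484/17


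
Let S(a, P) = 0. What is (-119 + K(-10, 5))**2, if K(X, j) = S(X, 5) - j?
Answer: 15376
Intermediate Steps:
K(X, j) = -j (K(X, j) = 0 - j = -j)
(-119 + K(-10, 5))**2 = (-119 - 1*5)**2 = (-119 - 5)**2 = (-124)**2 = 15376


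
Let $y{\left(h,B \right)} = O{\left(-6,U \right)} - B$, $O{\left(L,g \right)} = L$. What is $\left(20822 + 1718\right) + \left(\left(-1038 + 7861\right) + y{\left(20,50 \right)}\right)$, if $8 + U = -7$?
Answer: $29307$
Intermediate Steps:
$U = -15$ ($U = -8 - 7 = -15$)
$y{\left(h,B \right)} = -6 - B$
$\left(20822 + 1718\right) + \left(\left(-1038 + 7861\right) + y{\left(20,50 \right)}\right) = \left(20822 + 1718\right) + \left(\left(-1038 + 7861\right) - 56\right) = 22540 + \left(6823 - 56\right) = 22540 + 6767 = 29307$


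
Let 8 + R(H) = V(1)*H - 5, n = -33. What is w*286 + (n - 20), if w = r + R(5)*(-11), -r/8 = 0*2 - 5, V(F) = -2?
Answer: 83745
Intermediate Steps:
R(H) = -13 - 2*H (R(H) = -8 + (-2*H - 5) = -8 + (-5 - 2*H) = -13 - 2*H)
r = 40 (r = -8*(0*2 - 5) = -8*(0 - 5) = -8*(-5) = 40)
w = 293 (w = 40 + (-13 - 2*5)*(-11) = 40 + (-13 - 10)*(-11) = 40 - 23*(-11) = 40 + 253 = 293)
w*286 + (n - 20) = 293*286 + (-33 - 20) = 83798 - 53 = 83745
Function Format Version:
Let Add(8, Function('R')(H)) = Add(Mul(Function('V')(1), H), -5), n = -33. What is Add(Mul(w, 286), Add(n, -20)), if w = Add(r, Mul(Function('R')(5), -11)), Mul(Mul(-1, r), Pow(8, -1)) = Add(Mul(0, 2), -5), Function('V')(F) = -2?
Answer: 83745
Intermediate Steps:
Function('R')(H) = Add(-13, Mul(-2, H)) (Function('R')(H) = Add(-8, Add(Mul(-2, H), -5)) = Add(-8, Add(-5, Mul(-2, H))) = Add(-13, Mul(-2, H)))
r = 40 (r = Mul(-8, Add(Mul(0, 2), -5)) = Mul(-8, Add(0, -5)) = Mul(-8, -5) = 40)
w = 293 (w = Add(40, Mul(Add(-13, Mul(-2, 5)), -11)) = Add(40, Mul(Add(-13, -10), -11)) = Add(40, Mul(-23, -11)) = Add(40, 253) = 293)
Add(Mul(w, 286), Add(n, -20)) = Add(Mul(293, 286), Add(-33, -20)) = Add(83798, -53) = 83745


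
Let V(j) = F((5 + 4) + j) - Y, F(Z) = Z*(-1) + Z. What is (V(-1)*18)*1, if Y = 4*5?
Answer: -360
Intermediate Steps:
Y = 20
F(Z) = 0 (F(Z) = -Z + Z = 0)
V(j) = -20 (V(j) = 0 - 1*20 = 0 - 20 = -20)
(V(-1)*18)*1 = -20*18*1 = -360*1 = -360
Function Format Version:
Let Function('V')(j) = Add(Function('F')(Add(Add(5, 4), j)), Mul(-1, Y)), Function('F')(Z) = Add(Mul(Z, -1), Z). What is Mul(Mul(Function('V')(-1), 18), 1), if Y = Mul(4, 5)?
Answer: -360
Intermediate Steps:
Y = 20
Function('F')(Z) = 0 (Function('F')(Z) = Add(Mul(-1, Z), Z) = 0)
Function('V')(j) = -20 (Function('V')(j) = Add(0, Mul(-1, 20)) = Add(0, -20) = -20)
Mul(Mul(Function('V')(-1), 18), 1) = Mul(Mul(-20, 18), 1) = Mul(-360, 1) = -360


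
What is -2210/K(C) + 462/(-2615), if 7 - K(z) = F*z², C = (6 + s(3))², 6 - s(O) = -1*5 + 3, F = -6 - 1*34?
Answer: -42100592/236372465 ≈ -0.17811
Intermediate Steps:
F = -40 (F = -6 - 34 = -40)
s(O) = 8 (s(O) = 6 - (-1*5 + 3) = 6 - (-5 + 3) = 6 - 1*(-2) = 6 + 2 = 8)
C = 196 (C = (6 + 8)² = 14² = 196)
K(z) = 7 + 40*z² (K(z) = 7 - (-40)*z² = 7 + 40*z²)
-2210/K(C) + 462/(-2615) = -2210/(7 + 40*196²) + 462/(-2615) = -2210/(7 + 40*38416) + 462*(-1/2615) = -2210/(7 + 1536640) - 462/2615 = -2210/1536647 - 462/2615 = -2210*1/1536647 - 462/2615 = -130/90391 - 462/2615 = -42100592/236372465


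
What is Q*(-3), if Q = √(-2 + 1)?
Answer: -3*I ≈ -3.0*I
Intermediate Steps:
Q = I (Q = √(-1) = I ≈ 1.0*I)
Q*(-3) = I*(-3) = -3*I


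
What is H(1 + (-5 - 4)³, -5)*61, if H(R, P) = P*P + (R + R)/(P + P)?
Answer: 52033/5 ≈ 10407.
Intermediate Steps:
H(R, P) = P² + R/P (H(R, P) = P² + (2*R)/((2*P)) = P² + (2*R)*(1/(2*P)) = P² + R/P)
H(1 + (-5 - 4)³, -5)*61 = (((1 + (-5 - 4)³) + (-5)³)/(-5))*61 = -((1 + (-9)³) - 125)/5*61 = -((1 - 729) - 125)/5*61 = -(-728 - 125)/5*61 = -⅕*(-853)*61 = (853/5)*61 = 52033/5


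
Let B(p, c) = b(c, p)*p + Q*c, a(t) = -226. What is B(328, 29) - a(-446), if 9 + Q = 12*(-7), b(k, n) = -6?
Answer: -4439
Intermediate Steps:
Q = -93 (Q = -9 + 12*(-7) = -9 - 84 = -93)
B(p, c) = -93*c - 6*p (B(p, c) = -6*p - 93*c = -93*c - 6*p)
B(328, 29) - a(-446) = (-93*29 - 6*328) - 1*(-226) = (-2697 - 1968) + 226 = -4665 + 226 = -4439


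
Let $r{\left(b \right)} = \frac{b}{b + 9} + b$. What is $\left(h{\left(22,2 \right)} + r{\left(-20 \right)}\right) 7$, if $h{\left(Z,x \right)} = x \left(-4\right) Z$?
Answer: $- \frac{14952}{11} \approx -1359.3$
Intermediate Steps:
$h{\left(Z,x \right)} = - 4 Z x$ ($h{\left(Z,x \right)} = - 4 x Z = - 4 Z x$)
$r{\left(b \right)} = b + \frac{b}{9 + b}$ ($r{\left(b \right)} = \frac{b}{9 + b} + b = b + \frac{b}{9 + b}$)
$\left(h{\left(22,2 \right)} + r{\left(-20 \right)}\right) 7 = \left(\left(-4\right) 22 \cdot 2 - \frac{20 \left(10 - 20\right)}{9 - 20}\right) 7 = \left(-176 - 20 \frac{1}{-11} \left(-10\right)\right) 7 = \left(-176 - \left(- \frac{20}{11}\right) \left(-10\right)\right) 7 = \left(-176 - \frac{200}{11}\right) 7 = \left(- \frac{2136}{11}\right) 7 = - \frac{14952}{11}$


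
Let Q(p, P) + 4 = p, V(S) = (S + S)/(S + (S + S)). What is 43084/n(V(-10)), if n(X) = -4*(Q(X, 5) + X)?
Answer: 32313/8 ≈ 4039.1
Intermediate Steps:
V(S) = ⅔ (V(S) = (2*S)/(S + 2*S) = (2*S)/((3*S)) = (2*S)*(1/(3*S)) = ⅔)
Q(p, P) = -4 + p
n(X) = 16 - 8*X (n(X) = -4*((-4 + X) + X) = -4*(-4 + 2*X) = 16 - 8*X)
43084/n(V(-10)) = 43084/(16 - 8*⅔) = 43084/(16 - 16/3) = 43084/(32/3) = 43084*(3/32) = 32313/8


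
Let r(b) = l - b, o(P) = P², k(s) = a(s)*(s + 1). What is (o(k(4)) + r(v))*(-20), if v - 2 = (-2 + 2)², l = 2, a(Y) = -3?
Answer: -4500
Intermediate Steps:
v = 2 (v = 2 + (-2 + 2)² = 2 + 0² = 2 + 0 = 2)
k(s) = -3 - 3*s (k(s) = -3*(s + 1) = -3*(1 + s) = -3 - 3*s)
r(b) = 2 - b
(o(k(4)) + r(v))*(-20) = ((-3 - 3*4)² + (2 - 1*2))*(-20) = ((-3 - 12)² + (2 - 2))*(-20) = ((-15)² + 0)*(-20) = (225 + 0)*(-20) = 225*(-20) = -4500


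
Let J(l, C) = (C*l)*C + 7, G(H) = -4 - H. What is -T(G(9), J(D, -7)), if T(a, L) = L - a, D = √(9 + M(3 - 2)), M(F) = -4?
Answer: -20 - 49*√5 ≈ -129.57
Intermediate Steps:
D = √5 (D = √(9 - 4) = √5 ≈ 2.2361)
J(l, C) = 7 + l*C² (J(l, C) = l*C² + 7 = 7 + l*C²)
-T(G(9), J(D, -7)) = -((7 + √5*(-7)²) - (-4 - 1*9)) = -((7 + √5*49) - (-4 - 9)) = -((7 + 49*√5) - 1*(-13)) = -((7 + 49*√5) + 13) = -(20 + 49*√5) = -20 - 49*√5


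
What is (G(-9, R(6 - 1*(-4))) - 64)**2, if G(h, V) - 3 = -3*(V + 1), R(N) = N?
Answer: 8836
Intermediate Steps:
G(h, V) = -3*V (G(h, V) = 3 - 3*(V + 1) = 3 - 3*(1 + V) = 3 + (-3 - 3*V) = -3*V)
(G(-9, R(6 - 1*(-4))) - 64)**2 = (-3*(6 - 1*(-4)) - 64)**2 = (-3*(6 + 4) - 64)**2 = (-3*10 - 64)**2 = (-30 - 64)**2 = (-94)**2 = 8836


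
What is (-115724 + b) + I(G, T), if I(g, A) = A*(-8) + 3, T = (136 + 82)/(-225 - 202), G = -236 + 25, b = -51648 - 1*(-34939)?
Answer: -56545866/427 ≈ -1.3243e+5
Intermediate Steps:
b = -16709 (b = -51648 + 34939 = -16709)
G = -211
T = -218/427 (T = 218/(-427) = 218*(-1/427) = -218/427 ≈ -0.51054)
I(g, A) = 3 - 8*A (I(g, A) = -8*A + 3 = 3 - 8*A)
(-115724 + b) + I(G, T) = (-115724 - 16709) + (3 - 8*(-218/427)) = -132433 + (3 + 1744/427) = -132433 + 3025/427 = -56545866/427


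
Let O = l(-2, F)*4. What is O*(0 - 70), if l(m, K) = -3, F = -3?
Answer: 840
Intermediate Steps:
O = -12 (O = -3*4 = -12)
O*(0 - 70) = -12*(0 - 70) = -12*(-70) = 840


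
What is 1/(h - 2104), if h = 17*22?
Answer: -1/1730 ≈ -0.00057803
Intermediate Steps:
h = 374
1/(h - 2104) = 1/(374 - 2104) = 1/(-1730) = -1/1730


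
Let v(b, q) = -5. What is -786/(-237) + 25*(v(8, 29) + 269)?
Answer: 521662/79 ≈ 6603.3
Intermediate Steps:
-786/(-237) + 25*(v(8, 29) + 269) = -786/(-237) + 25*(-5 + 269) = -786*(-1/237) + 25*264 = 262/79 + 6600 = 521662/79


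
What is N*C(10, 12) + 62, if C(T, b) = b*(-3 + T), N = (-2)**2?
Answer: 398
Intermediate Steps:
N = 4
N*C(10, 12) + 62 = 4*(12*(-3 + 10)) + 62 = 4*(12*7) + 62 = 4*84 + 62 = 336 + 62 = 398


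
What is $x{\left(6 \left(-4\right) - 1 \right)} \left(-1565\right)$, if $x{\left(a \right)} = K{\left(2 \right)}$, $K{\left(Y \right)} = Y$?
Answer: $-3130$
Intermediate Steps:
$x{\left(a \right)} = 2$
$x{\left(6 \left(-4\right) - 1 \right)} \left(-1565\right) = 2 \left(-1565\right) = -3130$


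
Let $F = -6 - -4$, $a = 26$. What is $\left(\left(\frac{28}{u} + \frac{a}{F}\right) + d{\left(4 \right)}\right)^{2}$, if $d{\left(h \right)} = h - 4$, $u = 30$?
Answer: $\frac{32761}{225} \approx 145.6$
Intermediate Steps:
$F = -2$ ($F = -6 + 4 = -2$)
$d{\left(h \right)} = -4 + h$
$\left(\left(\frac{28}{u} + \frac{a}{F}\right) + d{\left(4 \right)}\right)^{2} = \left(\left(\frac{28}{30} + \frac{26}{-2}\right) + \left(-4 + 4\right)\right)^{2} = \left(\left(28 \cdot \frac{1}{30} + 26 \left(- \frac{1}{2}\right)\right) + 0\right)^{2} = \left(\left(\frac{14}{15} - 13\right) + 0\right)^{2} = \left(- \frac{181}{15} + 0\right)^{2} = \left(- \frac{181}{15}\right)^{2} = \frac{32761}{225}$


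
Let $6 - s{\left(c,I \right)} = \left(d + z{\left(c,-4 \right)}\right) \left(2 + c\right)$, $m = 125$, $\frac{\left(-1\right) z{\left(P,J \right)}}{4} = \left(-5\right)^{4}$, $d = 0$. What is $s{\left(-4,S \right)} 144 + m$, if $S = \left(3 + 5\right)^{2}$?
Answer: $-719011$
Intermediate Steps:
$z{\left(P,J \right)} = -2500$ ($z{\left(P,J \right)} = - 4 \left(-5\right)^{4} = \left(-4\right) 625 = -2500$)
$S = 64$ ($S = 8^{2} = 64$)
$s{\left(c,I \right)} = 5006 + 2500 c$ ($s{\left(c,I \right)} = 6 - \left(0 - 2500\right) \left(2 + c\right) = 6 - - 2500 \left(2 + c\right) = 6 - \left(-5000 - 2500 c\right) = 6 + \left(5000 + 2500 c\right) = 5006 + 2500 c$)
$s{\left(-4,S \right)} 144 + m = \left(5006 + 2500 \left(-4\right)\right) 144 + 125 = \left(5006 - 10000\right) 144 + 125 = \left(-4994\right) 144 + 125 = -719136 + 125 = -719011$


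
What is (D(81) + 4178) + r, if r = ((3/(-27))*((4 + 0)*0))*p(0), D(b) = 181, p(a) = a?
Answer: 4359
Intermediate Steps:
r = 0 (r = ((3/(-27))*((4 + 0)*0))*0 = ((3*(-1/27))*(4*0))*0 = -1/9*0*0 = 0*0 = 0)
(D(81) + 4178) + r = (181 + 4178) + 0 = 4359 + 0 = 4359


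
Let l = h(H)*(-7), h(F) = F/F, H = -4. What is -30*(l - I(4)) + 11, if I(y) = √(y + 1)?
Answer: 221 + 30*√5 ≈ 288.08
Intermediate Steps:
h(F) = 1
I(y) = √(1 + y)
l = -7 (l = 1*(-7) = -7)
-30*(l - I(4)) + 11 = -30*(-7 - √(1 + 4)) + 11 = -30*(-7 - √5) + 11 = (210 + 30*√5) + 11 = 221 + 30*√5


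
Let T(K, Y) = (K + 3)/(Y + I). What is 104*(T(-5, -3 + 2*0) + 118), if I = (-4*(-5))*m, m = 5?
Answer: 1190176/97 ≈ 12270.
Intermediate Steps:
I = 100 (I = -4*(-5)*5 = 20*5 = 100)
T(K, Y) = (3 + K)/(100 + Y) (T(K, Y) = (K + 3)/(Y + 100) = (3 + K)/(100 + Y))
104*(T(-5, -3 + 2*0) + 118) = 104*((3 - 5)/(100 + (-3 + 2*0)) + 118) = 104*(-2/(100 + (-3 + 0)) + 118) = 104*(-2/(100 - 3) + 118) = 104*(-2/97 + 118) = 104*(11444/97) = 1190176/97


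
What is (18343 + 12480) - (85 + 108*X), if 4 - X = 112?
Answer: 42402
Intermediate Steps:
X = -108 (X = 4 - 1*112 = 4 - 112 = -108)
(18343 + 12480) - (85 + 108*X) = (18343 + 12480) - (85 + 108*(-108)) = 30823 - (85 - 11664) = 30823 - 1*(-11579) = 30823 + 11579 = 42402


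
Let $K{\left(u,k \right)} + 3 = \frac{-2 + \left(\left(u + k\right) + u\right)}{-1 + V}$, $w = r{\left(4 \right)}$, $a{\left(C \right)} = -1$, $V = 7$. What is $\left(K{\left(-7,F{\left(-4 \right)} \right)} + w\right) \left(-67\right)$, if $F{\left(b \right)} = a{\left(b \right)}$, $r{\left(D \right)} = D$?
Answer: $\frac{737}{6} \approx 122.83$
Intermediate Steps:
$F{\left(b \right)} = -1$
$w = 4$
$K{\left(u,k \right)} = - \frac{10}{3} + \frac{u}{3} + \frac{k}{6}$ ($K{\left(u,k \right)} = -3 + \frac{-2 + \left(\left(u + k\right) + u\right)}{-1 + 7} = -3 + \frac{-2 + \left(\left(k + u\right) + u\right)}{6} = -3 + \left(-2 + \left(k + 2 u\right)\right) \frac{1}{6} = -3 + \left(-2 + k + 2 u\right) \frac{1}{6} = -3 + \left(- \frac{1}{3} + \frac{u}{3} + \frac{k}{6}\right) = - \frac{10}{3} + \frac{u}{3} + \frac{k}{6}$)
$\left(K{\left(-7,F{\left(-4 \right)} \right)} + w\right) \left(-67\right) = \left(\left(- \frac{10}{3} + \frac{1}{3} \left(-7\right) + \frac{1}{6} \left(-1\right)\right) + 4\right) \left(-67\right) = \left(\left(- \frac{10}{3} - \frac{7}{3} - \frac{1}{6}\right) + 4\right) \left(-67\right) = \left(- \frac{35}{6} + 4\right) \left(-67\right) = \left(- \frac{11}{6}\right) \left(-67\right) = \frac{737}{6}$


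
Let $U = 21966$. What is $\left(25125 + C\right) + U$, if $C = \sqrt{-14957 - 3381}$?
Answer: $47091 + i \sqrt{18338} \approx 47091.0 + 135.42 i$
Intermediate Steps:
$C = i \sqrt{18338}$ ($C = \sqrt{-18338} = i \sqrt{18338} \approx 135.42 i$)
$\left(25125 + C\right) + U = \left(25125 + i \sqrt{18338}\right) + 21966 = 47091 + i \sqrt{18338}$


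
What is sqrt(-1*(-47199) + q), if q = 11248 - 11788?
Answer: sqrt(46659) ≈ 216.01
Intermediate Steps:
q = -540
sqrt(-1*(-47199) + q) = sqrt(-1*(-47199) - 540) = sqrt(47199 - 540) = sqrt(46659)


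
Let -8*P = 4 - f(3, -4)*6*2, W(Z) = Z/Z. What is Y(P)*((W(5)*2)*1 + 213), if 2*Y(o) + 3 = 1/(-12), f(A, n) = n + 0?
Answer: -7955/24 ≈ -331.46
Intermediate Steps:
f(A, n) = n
W(Z) = 1
P = -13/2 (P = -(4 - (-4*6)*2)/8 = -(4 - (-24)*2)/8 = -(4 - 1*(-48))/8 = -(4 + 48)/8 = -1/8*52 = -13/2 ≈ -6.5000)
Y(o) = -37/24 (Y(o) = -3/2 + (1/2)/(-12) = -3/2 + (1/2)*(-1/12) = -3/2 - 1/24 = -37/24)
Y(P)*((W(5)*2)*1 + 213) = -37*((1*2)*1 + 213)/24 = -37*(2*1 + 213)/24 = -37*(2 + 213)/24 = -37/24*215 = -7955/24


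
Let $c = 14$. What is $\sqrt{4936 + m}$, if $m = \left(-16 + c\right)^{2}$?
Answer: $2 \sqrt{1235} \approx 70.285$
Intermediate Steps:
$m = 4$ ($m = \left(-16 + 14\right)^{2} = \left(-2\right)^{2} = 4$)
$\sqrt{4936 + m} = \sqrt{4936 + 4} = \sqrt{4940} = 2 \sqrt{1235}$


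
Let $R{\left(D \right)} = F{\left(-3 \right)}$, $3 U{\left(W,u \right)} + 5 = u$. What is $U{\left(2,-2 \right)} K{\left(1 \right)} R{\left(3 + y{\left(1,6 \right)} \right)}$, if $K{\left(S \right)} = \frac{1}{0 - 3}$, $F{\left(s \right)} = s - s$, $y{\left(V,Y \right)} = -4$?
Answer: $0$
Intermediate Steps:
$U{\left(W,u \right)} = - \frac{5}{3} + \frac{u}{3}$
$F{\left(s \right)} = 0$
$R{\left(D \right)} = 0$
$K{\left(S \right)} = - \frac{1}{3}$ ($K{\left(S \right)} = \frac{1}{-3} = - \frac{1}{3}$)
$U{\left(2,-2 \right)} K{\left(1 \right)} R{\left(3 + y{\left(1,6 \right)} \right)} = \left(- \frac{5}{3} + \frac{1}{3} \left(-2\right)\right) \left(- \frac{1}{3}\right) 0 = \left(- \frac{5}{3} - \frac{2}{3}\right) \left(- \frac{1}{3}\right) 0 = \left(- \frac{7}{3}\right) \left(- \frac{1}{3}\right) 0 = \frac{7}{9} \cdot 0 = 0$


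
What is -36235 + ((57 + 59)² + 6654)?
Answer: -16125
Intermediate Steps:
-36235 + ((57 + 59)² + 6654) = -36235 + (116² + 6654) = -36235 + (13456 + 6654) = -36235 + 20110 = -16125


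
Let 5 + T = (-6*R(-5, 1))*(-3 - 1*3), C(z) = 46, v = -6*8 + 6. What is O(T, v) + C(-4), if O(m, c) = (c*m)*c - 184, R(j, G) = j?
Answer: -326478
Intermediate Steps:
v = -42 (v = -48 + 6 = -42)
T = -185 (T = -5 + (-6*(-5))*(-3 - 1*3) = -5 + 30*(-3 - 3) = -5 + 30*(-6) = -5 - 180 = -185)
O(m, c) = -184 + m*c² (O(m, c) = m*c² - 184 = -184 + m*c²)
O(T, v) + C(-4) = (-184 - 185*(-42)²) + 46 = (-184 - 185*1764) + 46 = (-184 - 326340) + 46 = -326524 + 46 = -326478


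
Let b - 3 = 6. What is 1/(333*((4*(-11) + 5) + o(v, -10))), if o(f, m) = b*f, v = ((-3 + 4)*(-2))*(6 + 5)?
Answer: -1/78921 ≈ -1.2671e-5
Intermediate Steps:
b = 9 (b = 3 + 6 = 9)
v = -22 (v = (1*(-2))*11 = -2*11 = -22)
o(f, m) = 9*f
1/(333*((4*(-11) + 5) + o(v, -10))) = 1/(333*((4*(-11) + 5) + 9*(-22))) = 1/(333*((-44 + 5) - 198)) = 1/(333*(-39 - 198)) = 1/(333*(-237)) = 1/(-78921) = -1/78921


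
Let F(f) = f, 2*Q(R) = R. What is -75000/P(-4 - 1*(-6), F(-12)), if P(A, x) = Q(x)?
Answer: 12500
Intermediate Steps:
Q(R) = R/2
P(A, x) = x/2
-75000/P(-4 - 1*(-6), F(-12)) = -75000/((1/2)*(-12)) = -75000/(-6) = -75000*(-1/6) = 12500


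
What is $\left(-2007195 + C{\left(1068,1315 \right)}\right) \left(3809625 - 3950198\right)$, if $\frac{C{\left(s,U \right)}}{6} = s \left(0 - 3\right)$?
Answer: $284859798087$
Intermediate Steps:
$C{\left(s,U \right)} = - 18 s$ ($C{\left(s,U \right)} = 6 s \left(0 - 3\right) = 6 s \left(-3\right) = 6 \left(- 3 s\right) = - 18 s$)
$\left(-2007195 + C{\left(1068,1315 \right)}\right) \left(3809625 - 3950198\right) = \left(-2007195 - 19224\right) \left(3809625 - 3950198\right) = \left(-2007195 - 19224\right) \left(-140573\right) = \left(-2026419\right) \left(-140573\right) = 284859798087$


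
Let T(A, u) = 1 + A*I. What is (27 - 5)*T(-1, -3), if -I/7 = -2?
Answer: -286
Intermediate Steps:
I = 14 (I = -7*(-2) = 14)
T(A, u) = 1 + 14*A (T(A, u) = 1 + A*14 = 1 + 14*A)
(27 - 5)*T(-1, -3) = (27 - 5)*(1 + 14*(-1)) = 22*(1 - 14) = 22*(-13) = -286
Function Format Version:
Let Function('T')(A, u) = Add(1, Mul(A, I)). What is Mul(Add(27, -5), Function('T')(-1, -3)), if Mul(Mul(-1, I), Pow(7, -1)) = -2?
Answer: -286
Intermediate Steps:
I = 14 (I = Mul(-7, -2) = 14)
Function('T')(A, u) = Add(1, Mul(14, A)) (Function('T')(A, u) = Add(1, Mul(A, 14)) = Add(1, Mul(14, A)))
Mul(Add(27, -5), Function('T')(-1, -3)) = Mul(Add(27, -5), Add(1, Mul(14, -1))) = Mul(22, Add(1, -14)) = Mul(22, -13) = -286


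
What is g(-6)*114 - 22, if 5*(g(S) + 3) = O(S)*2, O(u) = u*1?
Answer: -3188/5 ≈ -637.60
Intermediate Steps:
O(u) = u
g(S) = -3 + 2*S/5 (g(S) = -3 + (S*2)/5 = -3 + (2*S)/5 = -3 + 2*S/5)
g(-6)*114 - 22 = (-3 + (⅖)*(-6))*114 - 22 = (-3 - 12/5)*114 - 22 = -27/5*114 - 22 = -3078/5 - 22 = -3188/5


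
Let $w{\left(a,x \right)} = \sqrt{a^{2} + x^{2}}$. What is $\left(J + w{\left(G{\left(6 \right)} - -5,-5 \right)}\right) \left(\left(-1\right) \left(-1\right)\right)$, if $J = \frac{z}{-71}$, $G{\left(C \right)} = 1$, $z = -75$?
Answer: $\frac{75}{71} + \sqrt{61} \approx 8.8666$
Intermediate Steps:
$J = \frac{75}{71}$ ($J = - \frac{75}{-71} = \left(-75\right) \left(- \frac{1}{71}\right) = \frac{75}{71} \approx 1.0563$)
$\left(J + w{\left(G{\left(6 \right)} - -5,-5 \right)}\right) \left(\left(-1\right) \left(-1\right)\right) = \left(\frac{75}{71} + \sqrt{\left(1 - -5\right)^{2} + \left(-5\right)^{2}}\right) \left(\left(-1\right) \left(-1\right)\right) = \left(\frac{75}{71} + \sqrt{\left(1 + 5\right)^{2} + 25}\right) 1 = \left(\frac{75}{71} + \sqrt{6^{2} + 25}\right) 1 = \left(\frac{75}{71} + \sqrt{36 + 25}\right) 1 = \left(\frac{75}{71} + \sqrt{61}\right) 1 = \frac{75}{71} + \sqrt{61}$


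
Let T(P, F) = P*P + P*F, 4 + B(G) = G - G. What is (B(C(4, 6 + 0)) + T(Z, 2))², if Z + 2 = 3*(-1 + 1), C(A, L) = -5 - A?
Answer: 16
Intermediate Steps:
B(G) = -4 (B(G) = -4 + (G - G) = -4 + 0 = -4)
Z = -2 (Z = -2 + 3*(-1 + 1) = -2 + 3*0 = -2 + 0 = -2)
T(P, F) = P² + F*P
(B(C(4, 6 + 0)) + T(Z, 2))² = (-4 - 2*(2 - 2))² = (-4 - 2*0)² = (-4 + 0)² = (-4)² = 16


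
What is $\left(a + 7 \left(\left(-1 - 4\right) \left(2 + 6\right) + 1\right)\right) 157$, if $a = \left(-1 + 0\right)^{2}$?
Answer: $-42704$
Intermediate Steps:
$a = 1$ ($a = \left(-1\right)^{2} = 1$)
$\left(a + 7 \left(\left(-1 - 4\right) \left(2 + 6\right) + 1\right)\right) 157 = \left(1 + 7 \left(\left(-1 - 4\right) \left(2 + 6\right) + 1\right)\right) 157 = \left(1 + 7 \left(\left(-5\right) 8 + 1\right)\right) 157 = \left(1 + 7 \left(-40 + 1\right)\right) 157 = \left(1 + 7 \left(-39\right)\right) 157 = \left(1 - 273\right) 157 = \left(-272\right) 157 = -42704$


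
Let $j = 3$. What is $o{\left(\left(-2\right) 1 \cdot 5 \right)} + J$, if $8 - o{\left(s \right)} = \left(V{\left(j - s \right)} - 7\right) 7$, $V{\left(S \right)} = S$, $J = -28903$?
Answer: $-28937$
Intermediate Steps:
$o{\left(s \right)} = 36 + 7 s$ ($o{\left(s \right)} = 8 - \left(\left(3 - s\right) - 7\right) 7 = 8 - \left(-4 - s\right) 7 = 8 - \left(-28 - 7 s\right) = 8 + \left(28 + 7 s\right) = 36 + 7 s$)
$o{\left(\left(-2\right) 1 \cdot 5 \right)} + J = \left(36 + 7 \left(-2\right) 1 \cdot 5\right) - 28903 = \left(36 + 7 \left(\left(-2\right) 5\right)\right) - 28903 = \left(36 + 7 \left(-10\right)\right) - 28903 = \left(36 - 70\right) - 28903 = -34 - 28903 = -28937$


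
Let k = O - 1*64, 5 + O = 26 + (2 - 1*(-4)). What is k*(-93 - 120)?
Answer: 7881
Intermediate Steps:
O = 27 (O = -5 + (26 + (2 - 1*(-4))) = -5 + (26 + (2 + 4)) = -5 + (26 + 6) = -5 + 32 = 27)
k = -37 (k = 27 - 1*64 = 27 - 64 = -37)
k*(-93 - 120) = -37*(-93 - 120) = -37*(-213) = 7881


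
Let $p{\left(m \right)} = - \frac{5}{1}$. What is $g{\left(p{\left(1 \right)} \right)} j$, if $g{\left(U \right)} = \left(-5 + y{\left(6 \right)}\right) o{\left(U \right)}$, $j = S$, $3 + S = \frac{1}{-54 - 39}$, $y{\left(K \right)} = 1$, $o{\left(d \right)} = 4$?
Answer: $\frac{4480}{93} \approx 48.172$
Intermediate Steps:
$p{\left(m \right)} = -5$ ($p{\left(m \right)} = \left(-5\right) 1 = -5$)
$S = - \frac{280}{93}$ ($S = -3 + \frac{1}{-54 - 39} = -3 + \frac{1}{-93} = -3 - \frac{1}{93} = - \frac{280}{93} \approx -3.0108$)
$j = - \frac{280}{93} \approx -3.0108$
$g{\left(U \right)} = -16$ ($g{\left(U \right)} = \left(-5 + 1\right) 4 = \left(-4\right) 4 = -16$)
$g{\left(p{\left(1 \right)} \right)} j = \left(-16\right) \left(- \frac{280}{93}\right) = \frac{4480}{93}$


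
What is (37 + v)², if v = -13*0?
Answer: 1369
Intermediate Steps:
v = 0
(37 + v)² = (37 + 0)² = 37² = 1369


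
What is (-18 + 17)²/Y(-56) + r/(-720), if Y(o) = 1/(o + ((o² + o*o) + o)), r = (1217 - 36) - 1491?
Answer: 443551/72 ≈ 6160.4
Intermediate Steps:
r = -310 (r = 1181 - 1491 = -310)
Y(o) = 1/(2*o + 2*o²) (Y(o) = 1/(o + ((o² + o²) + o)) = 1/(o + (2*o² + o)) = 1/(o + (o + 2*o²)) = 1/(2*o + 2*o²))
(-18 + 17)²/Y(-56) + r/(-720) = (-18 + 17)²/(((½)/(-56*(1 - 56)))) - 310/(-720) = (-1)²/(((½)*(-1/56)/(-55))) - 310*(-1/720) = 1/((½)*(-1/56)*(-1/55)) + 31/72 = 1/(1/6160) + 31/72 = 1*6160 + 31/72 = 6160 + 31/72 = 443551/72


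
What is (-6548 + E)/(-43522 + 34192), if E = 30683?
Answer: -1609/622 ≈ -2.5868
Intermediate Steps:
(-6548 + E)/(-43522 + 34192) = (-6548 + 30683)/(-43522 + 34192) = 24135/(-9330) = 24135*(-1/9330) = -1609/622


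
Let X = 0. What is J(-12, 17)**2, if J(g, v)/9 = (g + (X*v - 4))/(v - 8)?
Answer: 256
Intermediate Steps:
J(g, v) = 9*(-4 + g)/(-8 + v) (J(g, v) = 9*((g + (0*v - 4))/(v - 8)) = 9*((g + (0 - 4))/(-8 + v)) = 9*((g - 4)/(-8 + v)) = 9*((-4 + g)/(-8 + v)) = 9*(-4 + g)/(-8 + v))
J(-12, 17)**2 = (9*(-4 - 12)/(-8 + 17))**2 = (9*(-16)/9)**2 = (9*(1/9)*(-16))**2 = (-16)**2 = 256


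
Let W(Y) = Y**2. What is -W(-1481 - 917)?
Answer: -5750404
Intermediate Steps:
-W(-1481 - 917) = -(-1481 - 917)**2 = -1*(-2398)**2 = -1*5750404 = -5750404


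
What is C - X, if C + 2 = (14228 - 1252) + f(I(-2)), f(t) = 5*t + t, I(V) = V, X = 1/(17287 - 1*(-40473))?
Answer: 748685119/57760 ≈ 12962.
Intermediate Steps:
X = 1/57760 (X = 1/(17287 + 40473) = 1/57760 ≈ 1.7313e-5)
f(t) = 6*t
C = 12962 (C = -2 + ((14228 - 1252) + 6*(-2)) = -2 + (12976 - 12) = -2 + 12964 = 12962)
C - X = 12962 - 1*1/57760 = 12962 - 1/57760 = 748685119/57760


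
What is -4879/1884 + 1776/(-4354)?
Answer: -12294575/4101468 ≈ -2.9976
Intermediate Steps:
-4879/1884 + 1776/(-4354) = -4879*1/1884 + 1776*(-1/4354) = -4879/1884 - 888/2177 = -12294575/4101468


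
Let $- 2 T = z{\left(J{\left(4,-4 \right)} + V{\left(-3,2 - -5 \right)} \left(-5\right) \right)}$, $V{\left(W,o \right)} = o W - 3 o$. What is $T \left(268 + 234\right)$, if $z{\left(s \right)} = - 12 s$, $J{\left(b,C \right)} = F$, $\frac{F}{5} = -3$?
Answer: $587340$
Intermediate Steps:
$F = -15$ ($F = 5 \left(-3\right) = -15$)
$J{\left(b,C \right)} = -15$
$V{\left(W,o \right)} = - 3 o + W o$ ($V{\left(W,o \right)} = W o - 3 o = - 3 o + W o$)
$T = 1170$ ($T = - \frac{\left(-12\right) \left(-15 + \left(2 - -5\right) \left(-3 - 3\right) \left(-5\right)\right)}{2} = - \frac{\left(-12\right) \left(-15 + \left(2 + 5\right) \left(-6\right) \left(-5\right)\right)}{2} = - \frac{\left(-12\right) \left(-15 + 7 \left(-6\right) \left(-5\right)\right)}{2} = - \frac{\left(-12\right) \left(-15 - -210\right)}{2} = - \frac{\left(-12\right) \left(-15 + 210\right)}{2} = - \frac{\left(-12\right) 195}{2} = \left(- \frac{1}{2}\right) \left(-2340\right) = 1170$)
$T \left(268 + 234\right) = 1170 \left(268 + 234\right) = 1170 \cdot 502 = 587340$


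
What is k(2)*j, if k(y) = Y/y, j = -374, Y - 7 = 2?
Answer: -1683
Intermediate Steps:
Y = 9 (Y = 7 + 2 = 9)
k(y) = 9/y
k(2)*j = (9/2)*(-374) = -1683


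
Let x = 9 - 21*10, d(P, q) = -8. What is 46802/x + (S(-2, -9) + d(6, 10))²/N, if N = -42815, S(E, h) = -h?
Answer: -2003827831/8605815 ≈ -232.85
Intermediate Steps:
x = -201 (x = 9 - 210 = -201)
46802/x + (S(-2, -9) + d(6, 10))²/N = 46802/(-201) + (-1*(-9) - 8)²/(-42815) = 46802*(-1/201) + (9 - 8)²*(-1/42815) = -46802/201 + 1²*(-1/42815) = -46802/201 + 1*(-1/42815) = -46802/201 - 1/42815 = -2003827831/8605815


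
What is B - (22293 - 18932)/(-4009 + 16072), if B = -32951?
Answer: -397491274/12063 ≈ -32951.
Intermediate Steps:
B - (22293 - 18932)/(-4009 + 16072) = -32951 - (22293 - 18932)/(-4009 + 16072) = -32951 - 3361/12063 = -397491274/12063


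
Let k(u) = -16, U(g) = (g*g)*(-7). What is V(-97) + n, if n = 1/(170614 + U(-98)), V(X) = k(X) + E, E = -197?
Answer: -22021217/103386 ≈ -213.00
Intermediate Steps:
U(g) = -7*g² (U(g) = g²*(-7) = -7*g²)
V(X) = -213 (V(X) = -16 - 197 = -213)
n = 1/103386 (n = 1/(170614 - 7*(-98)²) = 1/(170614 - 7*9604) = 1/(170614 - 67228) = 1/103386 ≈ 9.6725e-6)
V(-97) + n = -213 + 1/103386 = -22021217/103386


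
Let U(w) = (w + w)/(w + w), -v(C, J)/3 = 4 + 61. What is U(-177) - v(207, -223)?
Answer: 196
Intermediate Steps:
v(C, J) = -195 (v(C, J) = -3*(4 + 61) = -3*65 = -195)
U(w) = 1 (U(w) = (2*w)/((2*w)) = (2*w)*(1/(2*w)) = 1)
U(-177) - v(207, -223) = 1 - 1*(-195) = 1 + 195 = 196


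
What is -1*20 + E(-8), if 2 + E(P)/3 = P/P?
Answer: -23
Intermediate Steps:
E(P) = -3 (E(P) = -6 + 3*(P/P) = -6 + 3*1 = -6 + 3 = -3)
-1*20 + E(-8) = -1*20 - 3 = -20 - 3 = -23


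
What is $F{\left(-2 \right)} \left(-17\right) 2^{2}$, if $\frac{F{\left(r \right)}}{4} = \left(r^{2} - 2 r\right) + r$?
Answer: $-1632$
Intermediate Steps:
$F{\left(r \right)} = - 4 r + 4 r^{2}$ ($F{\left(r \right)} = 4 \left(\left(r^{2} - 2 r\right) + r\right) = 4 \left(r^{2} - r\right) = - 4 r + 4 r^{2}$)
$F{\left(-2 \right)} \left(-17\right) 2^{2} = 4 \left(-2\right) \left(-1 - 2\right) \left(-17\right) 2^{2} = 4 \left(-2\right) \left(-3\right) \left(-17\right) 4 = 24 \left(-17\right) 4 = \left(-408\right) 4 = -1632$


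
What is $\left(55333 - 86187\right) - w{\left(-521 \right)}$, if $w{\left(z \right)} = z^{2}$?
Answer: $-302295$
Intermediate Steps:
$\left(55333 - 86187\right) - w{\left(-521 \right)} = \left(55333 - 86187\right) - \left(-521\right)^{2} = \left(55333 - 86187\right) - 271441 = -30854 - 271441 = -302295$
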